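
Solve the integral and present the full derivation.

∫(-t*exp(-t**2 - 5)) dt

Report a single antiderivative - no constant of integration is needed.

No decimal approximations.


Step 1. Substitute u = t**2 + 5, turning ∫(-t*exp(-t**2 - 5)) dt into ∫(-exp(-u)/2) du: now ∫(-exp(-u)/2) du.
Step 2. Evaluate the standard form: now exp(-u)/2.
Step 3. Substitute back u = t**2 + 5: now exp(-t**2 - 5)/2.
Answer: exp(-t**2 - 5)/2.


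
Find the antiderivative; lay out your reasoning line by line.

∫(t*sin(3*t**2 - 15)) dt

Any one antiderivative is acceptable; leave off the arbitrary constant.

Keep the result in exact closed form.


Step 1. Substitute u = t**2 - 5, turning ∫(t*sin(3*t**2 - 15)) dt into ∫(sin(3*u)/2) du: now ∫(sin(3*u)/2) du.
Step 2. Evaluate the standard form: now -cos(3*u)/6.
Step 3. Substitute back u = t**2 - 5: now -cos(3*t**2 - 15)/6.
Answer: -cos(3*t**2 - 15)/6.


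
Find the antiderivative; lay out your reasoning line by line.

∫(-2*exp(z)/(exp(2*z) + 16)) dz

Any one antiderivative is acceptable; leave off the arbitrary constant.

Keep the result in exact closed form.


Step 1. Substitute u = exp(z), turning ∫(-2*exp(z)/(exp(2*z) + 16)) dz into ∫(-2/(u**2 + 16)) du: now ∫(-2/(u**2 + 16)) du.
Step 2. Evaluate the standard form: now -atan(u/4)/2.
Step 3. Substitute back u = exp(z): now -atan(exp(z)/4)/2.
Answer: -atan(exp(z)/4)/2.


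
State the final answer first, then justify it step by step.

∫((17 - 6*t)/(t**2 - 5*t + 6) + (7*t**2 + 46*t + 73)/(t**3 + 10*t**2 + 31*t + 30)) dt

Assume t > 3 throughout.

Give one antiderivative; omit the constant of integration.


The answer is -log(t - 3) - 5*log(t - 2) + 3*log(t + 2) + log(t + 3) + 3*log(t + 5).
Step 1. Rewrite: now ∫((17 - 6*t)/(t**2 - 5*t + 6)) dt + ∫((7*t**2 + 46*t + 73)/(t**3 + 10*t**2 + 31*t + 30)) dt.
Step 2. Decompose ∫((7*t**2 + 46*t + 73)/(t**3 + 10*t**2 + 31*t + 30)) dt by partial fractions, (7*t**2 + 46*t + 73)/(t**3 + 10*t**2 + 31*t + 30) = 3/(t + 5) + 1/(t + 3) + 3/(t + 2): now ∫((17 - 6*t)/(t**2 - 5*t + 6)) dt + ∫(3/(t + 2)) dt + ∫(1/(t + 3)) dt + ∫(3/(t + 5)) dt.
Step 3. Evaluate the standard form [assuming t > -2]: now 3*log(t + 2) + ∫((17 - 6*t)/(t**2 - 5*t + 6)) dt + ∫(1/(t + 3)) dt + ∫(3/(t + 5)) dt.
Step 4. Evaluate the standard form [assuming t > -5]: now 3*log(t + 2) + 3*log(t + 5) + ∫((17 - 6*t)/(t**2 - 5*t + 6)) dt + ∫(1/(t + 3)) dt.
Step 5. Evaluate the standard form [assuming t > -3]: now 3*log(t + 2) + log(t + 3) + 3*log(t + 5) + ∫((17 - 6*t)/(t**2 - 5*t + 6)) dt.
Step 6. Decompose ∫((17 - 6*t)/(t**2 - 5*t + 6)) dt by partial fractions, (17 - 6*t)/(t**2 - 5*t + 6) = -5/(t - 2) - 1/(t - 3): now 3*log(t + 2) + log(t + 3) + 3*log(t + 5) + ∫(-1/(t - 3)) dt + ∫(-5/(t - 2)) dt.
Step 7. Evaluate the standard form [assuming t > 2]: now -5*log(t - 2) + 3*log(t + 2) + log(t + 3) + 3*log(t + 5) + ∫(-1/(t - 3)) dt.
Step 8. Evaluate the standard form [assuming t > 3]: now -log(t - 3) - 5*log(t - 2) + 3*log(t + 2) + log(t + 3) + 3*log(t + 5).
Answer: -log(t - 3) - 5*log(t - 2) + 3*log(t + 2) + log(t + 3) + 3*log(t + 5).


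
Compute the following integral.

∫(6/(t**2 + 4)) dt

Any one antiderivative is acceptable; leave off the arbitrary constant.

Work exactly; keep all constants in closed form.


Answer: 3*atan(t/2).


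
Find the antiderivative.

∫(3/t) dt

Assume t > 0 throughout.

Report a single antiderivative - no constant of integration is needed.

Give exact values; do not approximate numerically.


Answer: 3*log(t).


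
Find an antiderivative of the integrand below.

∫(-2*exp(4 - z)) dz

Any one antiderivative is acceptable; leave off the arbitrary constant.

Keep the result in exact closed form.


Answer: 2*exp(4 - z).


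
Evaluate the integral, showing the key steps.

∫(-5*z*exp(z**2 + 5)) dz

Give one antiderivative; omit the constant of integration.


Step 1. Substitute u = z**2 + 5, turning ∫(-5*z*exp(z**2 + 5)) dz into ∫(-5*exp(u)/2) du: now ∫(-5*exp(u)/2) du.
Step 2. Evaluate the standard form: now -5*exp(u)/2.
Step 3. Substitute back u = z**2 + 5: now -5*exp(z**2 + 5)/2.
Answer: -5*exp(z**2 + 5)/2.


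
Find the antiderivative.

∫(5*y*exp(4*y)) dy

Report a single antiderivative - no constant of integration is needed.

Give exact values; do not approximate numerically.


Answer: 5*y*exp(4*y)/4 - 5*exp(4*y)/16.


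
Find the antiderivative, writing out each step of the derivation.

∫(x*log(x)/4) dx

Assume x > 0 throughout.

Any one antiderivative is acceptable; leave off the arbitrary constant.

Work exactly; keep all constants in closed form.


Step 1. Integrate ∫(x*log(x)/4) dx by parts with u = log(x), dv = (x/4) dx, so v = x**2/8 [assuming x > 0]: now x**2*log(x)/8 + ∫(-x/8) dx.
Step 2. Evaluate the standard form: now x**2*log(x)/8 - x**2/16.
Answer: x**2*log(x)/8 - x**2/16.


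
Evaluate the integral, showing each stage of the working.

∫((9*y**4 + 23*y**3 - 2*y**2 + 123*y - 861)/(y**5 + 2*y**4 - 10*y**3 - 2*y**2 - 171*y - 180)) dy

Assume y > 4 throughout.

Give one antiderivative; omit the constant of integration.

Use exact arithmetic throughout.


Step 1. Decompose ∫((9*y**4 + 23*y**3 - 2*y**2 + 123*y - 861)/(y**5 + 2*y**4 - 10*y**3 - 2*y**2 - 171*y - 180)) dy by partial fractions, (9*y**4 + 23*y**3 - 2*y**2 + 123*y - 861)/(y**5 + 2*y**4 - 10*y**3 - 2*y**2 - 171*y - 180) = 3/(y**2 + 9) + 1/(y + 5) + 5/(y + 1) + 3/(y - 4): now ∫(3/(y - 4)) dy + ∫(5/(y + 1)) dy + ∫(1/(y + 5)) dy + ∫(3/(y**2 + 9)) dy.
Step 2. Evaluate the standard form [assuming y > -5]: now log(y + 5) + ∫(3/(y - 4)) dy + ∫(5/(y + 1)) dy + ∫(3/(y**2 + 9)) dy.
Step 3. Evaluate the standard form [assuming y > -1]: now 5*log(y + 1) + log(y + 5) + ∫(3/(y - 4)) dy + ∫(3/(y**2 + 9)) dy.
Step 4. Evaluate the standard form [assuming y > 4]: now 3*log(y - 4) + 5*log(y + 1) + log(y + 5) + ∫(3/(y**2 + 9)) dy.
Step 5. Evaluate the standard form: now 3*log(y - 4) + 5*log(y + 1) + log(y + 5) + atan(y/3).
Answer: 3*log(y - 4) + 5*log(y + 1) + log(y + 5) + atan(y/3).


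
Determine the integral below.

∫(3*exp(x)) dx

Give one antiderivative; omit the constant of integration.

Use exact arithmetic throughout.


Answer: 3*exp(x).


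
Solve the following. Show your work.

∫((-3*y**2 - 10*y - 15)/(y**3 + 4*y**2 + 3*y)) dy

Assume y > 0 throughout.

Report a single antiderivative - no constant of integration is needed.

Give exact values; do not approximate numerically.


Step 1. Decompose ∫((-3*y**2 - 10*y - 15)/(y**3 + 4*y**2 + 3*y)) dy by partial fractions, (-3*y**2 - 10*y - 15)/(y**3 + 4*y**2 + 3*y) = -2/(y + 3) + 4/(y + 1) - 5/y: now ∫(-5/y) dy + ∫(4/(y + 1)) dy + ∫(-2/(y + 3)) dy.
Step 2. Evaluate the standard form [assuming y > -3]: now -2*log(y + 3) + ∫(-5/y) dy + ∫(4/(y + 1)) dy.
Step 3. Evaluate the standard form [assuming y > -1]: now 4*log(y + 1) - 2*log(y + 3) + ∫(-5/y) dy.
Step 4. Evaluate the standard form [assuming y > 0]: now -5*log(y) + 4*log(y + 1) - 2*log(y + 3).
Answer: -5*log(y) + 4*log(y + 1) - 2*log(y + 3).


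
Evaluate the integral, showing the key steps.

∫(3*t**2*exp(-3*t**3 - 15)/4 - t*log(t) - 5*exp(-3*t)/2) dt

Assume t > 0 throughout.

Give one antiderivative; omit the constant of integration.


Step 1. Rewrite: now ∫(-t*log(t)) dt + ∫(3*t**2*exp(-3*t**3 - 15)/4) dt + ∫(-5*exp(-3*t)/2) dt.
Step 2. Integrate ∫(-t*log(t)) dt by parts with u = log(t), dv = (-t) dt, so v = -t**2/2 [assuming t > 0]: now -t**2*log(t)/2 + ∫(t/2) dt + ∫(3*t**2*exp(-3*t**3 - 15)/4) dt + ∫(-5*exp(-3*t)/2) dt.
Step 3. Evaluate the standard form: now -t**2*log(t)/2 + t**2/4 + ∫(3*t**2*exp(-3*t**3 - 15)/4) dt + ∫(-5*exp(-3*t)/2) dt.
Step 4. Evaluate the standard form: now -t**2*log(t)/2 + t**2/4 + ∫(3*t**2*exp(-3*t**3 - 15)/4) dt + 5*exp(-3*t)/6.
Step 5. Substitute u = t**3 + 5, turning ∫(3*t**2*exp(-3*t**3 - 15)/4) dt into ∫(exp(-3*u)/4) du: now -t**2*log(t)/2 + t**2/4 + ∫(exp(-3*u)/4) du + 5*exp(-3*t)/6.
Step 6. Evaluate the standard form: now -t**2*log(t)/2 + t**2/4 - exp(-3*u)/12 + 5*exp(-3*t)/6.
Step 7. Substitute back u = t**3 + 5: now -t**2*log(t)/2 + t**2/4 - exp(-3*t**3 - 15)/12 + 5*exp(-3*t)/6.
Answer: -t**2*log(t)/2 + t**2/4 - exp(-3*t**3 - 15)/12 + 5*exp(-3*t)/6.


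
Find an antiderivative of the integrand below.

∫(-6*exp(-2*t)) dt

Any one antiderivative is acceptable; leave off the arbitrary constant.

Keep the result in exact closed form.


Answer: 3*exp(-2*t).


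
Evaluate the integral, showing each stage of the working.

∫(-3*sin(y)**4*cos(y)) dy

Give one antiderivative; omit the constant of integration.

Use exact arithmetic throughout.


Step 1. Substitute u = sin(y), turning ∫(-3*sin(y)**4*cos(y)) dy into ∫(-3*u**4) du: now ∫(-3*u**4) du.
Step 2. Evaluate the standard form: now -3*u**5/5.
Step 3. Substitute back u = sin(y): now -3*sin(y)**5/5.
Answer: -3*sin(y)**5/5.


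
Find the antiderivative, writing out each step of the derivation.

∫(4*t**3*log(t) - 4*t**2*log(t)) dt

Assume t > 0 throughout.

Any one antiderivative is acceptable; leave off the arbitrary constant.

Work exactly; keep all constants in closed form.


Step 1. Rewrite: now ∫(-4*t**2*log(t)) dt + ∫(4*t**3*log(t)) dt.
Step 2. Integrate ∫(4*t**3*log(t)) dt by parts with u = log(t), dv = (4*t**3) dt, so v = t**4 [assuming t > 0]: now t**4*log(t) + ∫(-t**3) dt + ∫(-4*t**2*log(t)) dt.
Step 3. Evaluate the standard form: now t**4*log(t) - t**4/4 + ∫(-4*t**2*log(t)) dt.
Step 4. Integrate ∫(-4*t**2*log(t)) dt by parts with u = log(t), dv = (-4*t**2) dt, so v = -4*t**3/3 [assuming t > 0]: now t**4*log(t) - t**4/4 - 4*t**3*log(t)/3 + ∫(4*t**2/3) dt.
Step 5. Evaluate the standard form: now t**4*log(t) - t**4/4 - 4*t**3*log(t)/3 + 4*t**3/9.
Answer: t**4*log(t) - t**4/4 - 4*t**3*log(t)/3 + 4*t**3/9.


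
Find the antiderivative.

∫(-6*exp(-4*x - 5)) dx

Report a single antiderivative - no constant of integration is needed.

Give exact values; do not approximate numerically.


Answer: 3*exp(-4*x - 5)/2.


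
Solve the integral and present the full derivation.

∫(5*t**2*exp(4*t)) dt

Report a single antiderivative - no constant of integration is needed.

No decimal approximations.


Step 1. Integrate ∫(5*t**2*exp(4*t)) dt by parts with u = t**2, dv = (5*exp(4*t)) dt, so v = 5*exp(4*t)/4: now 5*t**2*exp(4*t)/4 + ∫(-5*t*exp(4*t)/2) dt.
Step 2. Integrate ∫(-5*t*exp(4*t)/2) dt by parts with u = t, dv = (-5*exp(4*t)/2) dt, so v = -5*exp(4*t)/8: now 5*t**2*exp(4*t)/4 - 5*t*exp(4*t)/8 + ∫(5*exp(4*t)/8) dt.
Step 3. Evaluate the standard form: now 5*t**2*exp(4*t)/4 - 5*t*exp(4*t)/8 + 5*exp(4*t)/32.
Answer: 5*t**2*exp(4*t)/4 - 5*t*exp(4*t)/8 + 5*exp(4*t)/32.


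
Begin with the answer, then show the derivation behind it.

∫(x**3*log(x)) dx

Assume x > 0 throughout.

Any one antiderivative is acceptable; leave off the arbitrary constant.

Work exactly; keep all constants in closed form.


The answer is x**4*log(x)/4 - x**4/16.
Step 1. Integrate ∫(x**3*log(x)) dx by parts with u = log(x), dv = (x**3) dx, so v = x**4/4 [assuming x > 0]: now x**4*log(x)/4 + ∫(-x**3/4) dx.
Step 2. Evaluate the standard form: now x**4*log(x)/4 - x**4/16.
Answer: x**4*log(x)/4 - x**4/16.


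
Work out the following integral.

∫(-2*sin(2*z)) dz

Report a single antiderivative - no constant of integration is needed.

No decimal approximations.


Answer: cos(2*z).


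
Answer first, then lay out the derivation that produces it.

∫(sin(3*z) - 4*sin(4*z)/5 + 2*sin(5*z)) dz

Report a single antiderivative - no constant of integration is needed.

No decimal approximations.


The answer is -cos(3*z)/3 + cos(4*z)/5 - 2*cos(5*z)/5.
Step 1. Rewrite: now ∫(sin(3*z)) dz + ∫(-4*sin(4*z)/5) dz + ∫(2*sin(5*z)) dz.
Step 2. Evaluate the standard form: now -2*cos(5*z)/5 + ∫(sin(3*z)) dz + ∫(-4*sin(4*z)/5) dz.
Step 3. Evaluate the standard form: now cos(4*z)/5 - 2*cos(5*z)/5 + ∫(sin(3*z)) dz.
Step 4. Evaluate the standard form: now -cos(3*z)/3 + cos(4*z)/5 - 2*cos(5*z)/5.
Answer: -cos(3*z)/3 + cos(4*z)/5 - 2*cos(5*z)/5.


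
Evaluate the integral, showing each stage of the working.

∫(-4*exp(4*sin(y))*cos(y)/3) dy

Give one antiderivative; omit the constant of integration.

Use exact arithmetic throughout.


Step 1. Substitute u = sin(y), turning ∫(-4*exp(4*sin(y))*cos(y)/3) dy into ∫(-4*exp(4*u)/3) du: now ∫(-4*exp(4*u)/3) du.
Step 2. Evaluate the standard form: now -exp(4*u)/3.
Step 3. Substitute back u = sin(y): now -exp(4*sin(y))/3.
Answer: -exp(4*sin(y))/3.


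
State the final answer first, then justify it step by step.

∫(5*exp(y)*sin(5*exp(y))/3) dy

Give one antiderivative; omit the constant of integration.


The answer is -cos(5*exp(y))/3.
Step 1. Substitute u = exp(y), turning ∫(5*exp(y)*sin(5*exp(y))/3) dy into ∫(5*sin(5*u)/3) du: now ∫(5*sin(5*u)/3) du.
Step 2. Evaluate the standard form: now -cos(5*u)/3.
Step 3. Substitute back u = exp(y): now -cos(5*exp(y))/3.
Answer: -cos(5*exp(y))/3.


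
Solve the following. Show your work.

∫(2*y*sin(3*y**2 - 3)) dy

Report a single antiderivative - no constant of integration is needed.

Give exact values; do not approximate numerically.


Step 1. Substitute u = y**2 - 1, turning ∫(2*y*sin(3*y**2 - 3)) dy into ∫(sin(3*u)) du: now ∫(sin(3*u)) du.
Step 2. Evaluate the standard form: now -cos(3*u)/3.
Step 3. Substitute back u = y**2 - 1: now -cos(3*y**2 - 3)/3.
Answer: -cos(3*y**2 - 3)/3.


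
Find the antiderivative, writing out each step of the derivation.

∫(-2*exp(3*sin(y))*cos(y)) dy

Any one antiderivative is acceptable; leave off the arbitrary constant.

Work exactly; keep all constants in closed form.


Step 1. Substitute u = sin(y), turning ∫(-2*exp(3*sin(y))*cos(y)) dy into ∫(-2*exp(3*u)) du: now ∫(-2*exp(3*u)) du.
Step 2. Evaluate the standard form: now -2*exp(3*u)/3.
Step 3. Substitute back u = sin(y): now -2*exp(3*sin(y))/3.
Answer: -2*exp(3*sin(y))/3.


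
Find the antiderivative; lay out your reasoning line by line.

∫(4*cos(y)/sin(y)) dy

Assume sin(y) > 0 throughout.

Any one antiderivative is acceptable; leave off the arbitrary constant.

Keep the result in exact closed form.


Step 1. Substitute u = sin(y), turning ∫(4*cos(y)/sin(y)) dy into ∫(4/u) du: now ∫(4/u) du.
Step 2. Evaluate the standard form [assuming u > 0]: now 4*log(u).
Step 3. Substitute back u = sin(y): now 4*log(sin(y)).
Answer: 4*log(sin(y)).


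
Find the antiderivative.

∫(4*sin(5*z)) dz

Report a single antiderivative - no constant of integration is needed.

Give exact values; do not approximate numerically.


Answer: -4*cos(5*z)/5.


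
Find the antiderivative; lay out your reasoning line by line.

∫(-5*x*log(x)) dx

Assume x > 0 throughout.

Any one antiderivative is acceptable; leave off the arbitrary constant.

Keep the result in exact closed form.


Step 1. Integrate ∫(-5*x*log(x)) dx by parts with u = log(x), dv = (-5*x) dx, so v = -5*x**2/2 [assuming x > 0]: now -5*x**2*log(x)/2 + ∫(5*x/2) dx.
Step 2. Evaluate the standard form: now -5*x**2*log(x)/2 + 5*x**2/4.
Answer: -5*x**2*log(x)/2 + 5*x**2/4.


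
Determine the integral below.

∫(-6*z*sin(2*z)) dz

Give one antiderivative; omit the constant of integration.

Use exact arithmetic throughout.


Answer: 3*z*cos(2*z) - 3*sin(2*z)/2.


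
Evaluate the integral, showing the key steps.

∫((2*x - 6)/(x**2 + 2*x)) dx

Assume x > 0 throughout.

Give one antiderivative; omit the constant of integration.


Step 1. Decompose ∫((2*x - 6)/(x**2 + 2*x)) dx by partial fractions, (2*x - 6)/(x**2 + 2*x) = 5/(x + 2) - 3/x: now ∫(-3/x) dx + ∫(5/(x + 2)) dx.
Step 2. Evaluate the standard form [assuming x > -2]: now 5*log(x + 2) + ∫(-3/x) dx.
Step 3. Evaluate the standard form [assuming x > 0]: now -3*log(x) + 5*log(x + 2).
Answer: -3*log(x) + 5*log(x + 2).


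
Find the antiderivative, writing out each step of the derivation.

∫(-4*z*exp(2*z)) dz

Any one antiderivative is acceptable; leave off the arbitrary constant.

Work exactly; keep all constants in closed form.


Step 1. Integrate ∫(-4*z*exp(2*z)) dz by parts with u = z, dv = (-4*exp(2*z)) dz, so v = -2*exp(2*z): now -2*z*exp(2*z) + ∫(2*exp(2*z)) dz.
Step 2. Evaluate the standard form: now -2*z*exp(2*z) + exp(2*z).
Answer: -2*z*exp(2*z) + exp(2*z).


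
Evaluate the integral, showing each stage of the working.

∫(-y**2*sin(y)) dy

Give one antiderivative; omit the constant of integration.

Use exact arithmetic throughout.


Step 1. Integrate ∫(-y**2*sin(y)) dy by parts with u = y**2, dv = (-sin(y)) dy, so v = cos(y): now y**2*cos(y) + ∫(-2*y*cos(y)) dy.
Step 2. Integrate ∫(-2*y*cos(y)) dy by parts with u = y, dv = (-2*cos(y)) dy, so v = -2*sin(y): now y**2*cos(y) - 2*y*sin(y) + ∫(2*sin(y)) dy.
Step 3. Evaluate the standard form: now y**2*cos(y) - 2*y*sin(y) - 2*cos(y).
Answer: y**2*cos(y) - 2*y*sin(y) - 2*cos(y).


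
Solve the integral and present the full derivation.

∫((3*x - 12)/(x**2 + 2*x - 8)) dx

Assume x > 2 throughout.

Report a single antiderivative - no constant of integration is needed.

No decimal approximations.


Step 1. Decompose ∫((3*x - 12)/(x**2 + 2*x - 8)) dx by partial fractions, (3*x - 12)/(x**2 + 2*x - 8) = 4/(x + 4) - 1/(x - 2): now ∫(-1/(x - 2)) dx + ∫(4/(x + 4)) dx.
Step 2. Evaluate the standard form [assuming x > -4]: now 4*log(x + 4) + ∫(-1/(x - 2)) dx.
Step 3. Evaluate the standard form [assuming x > 2]: now -log(x - 2) + 4*log(x + 4).
Answer: -log(x - 2) + 4*log(x + 4).


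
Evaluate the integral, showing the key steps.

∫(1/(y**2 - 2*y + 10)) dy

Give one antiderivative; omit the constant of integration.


Step 1. Substitute u = y - 1, turning ∫(1/(y**2 - 2*y + 10)) dy into ∫(1/(u**2 + 9)) du: now ∫(1/(u**2 + 9)) du.
Step 2. Evaluate the standard form: now atan(u/3)/3.
Step 3. Substitute back u = y - 1: now atan(y/3 - 1/3)/3.
Answer: atan(y/3 - 1/3)/3.


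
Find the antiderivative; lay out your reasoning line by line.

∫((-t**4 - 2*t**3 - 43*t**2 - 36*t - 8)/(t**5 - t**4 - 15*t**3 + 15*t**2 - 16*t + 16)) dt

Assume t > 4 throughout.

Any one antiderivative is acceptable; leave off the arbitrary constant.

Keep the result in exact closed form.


Step 1. Decompose ∫((-t**4 - 2*t**3 - 43*t**2 - 36*t - 8)/(t**5 - t**4 - 15*t**3 + 15*t**2 - 16*t + 16)) dt by partial fractions, (-t**4 - 2*t**3 - 43*t**2 - 36*t - 8)/(t**5 - t**4 - 15*t**3 + 15*t**2 - 16*t + 16) = 2/(t**2 + 1) - 1/(t + 4) + 3/(t - 1) - 3/(t - 4): now ∫(-3/(t - 4)) dt + ∫(3/(t - 1)) dt + ∫(-1/(t + 4)) dt + ∫(2/(t**2 + 1)) dt.
Step 2. Evaluate the standard form [assuming t > -4]: now -log(t + 4) + ∫(-3/(t - 4)) dt + ∫(3/(t - 1)) dt + ∫(2/(t**2 + 1)) dt.
Step 3. Evaluate the standard form [assuming t > 1]: now 3*log(t - 1) - log(t + 4) + ∫(-3/(t - 4)) dt + ∫(2/(t**2 + 1)) dt.
Step 4. Evaluate the standard form [assuming t > 4]: now -3*log(t - 4) + 3*log(t - 1) - log(t + 4) + ∫(2/(t**2 + 1)) dt.
Step 5. Evaluate the standard form: now -3*log(t - 4) + 3*log(t - 1) - log(t + 4) + 2*atan(t).
Answer: -3*log(t - 4) + 3*log(t - 1) - log(t + 4) + 2*atan(t).


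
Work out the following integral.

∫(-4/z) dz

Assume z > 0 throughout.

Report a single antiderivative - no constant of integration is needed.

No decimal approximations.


Answer: -4*log(z).


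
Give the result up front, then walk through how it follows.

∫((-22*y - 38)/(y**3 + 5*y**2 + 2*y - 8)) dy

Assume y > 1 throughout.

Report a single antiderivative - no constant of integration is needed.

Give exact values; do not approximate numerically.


The answer is -4*log(y - 1) - log(y + 2) + 5*log(y + 4).
Step 1. Decompose ∫((-22*y - 38)/(y**3 + 5*y**2 + 2*y - 8)) dy by partial fractions, (-22*y - 38)/(y**3 + 5*y**2 + 2*y - 8) = 5/(y + 4) - 1/(y + 2) - 4/(y - 1): now ∫(-4/(y - 1)) dy + ∫(-1/(y + 2)) dy + ∫(5/(y + 4)) dy.
Step 2. Evaluate the standard form [assuming y > -2]: now -log(y + 2) + ∫(-4/(y - 1)) dy + ∫(5/(y + 4)) dy.
Step 3. Evaluate the standard form [assuming y > -4]: now -log(y + 2) + 5*log(y + 4) + ∫(-4/(y - 1)) dy.
Step 4. Evaluate the standard form [assuming y > 1]: now -4*log(y - 1) - log(y + 2) + 5*log(y + 4).
Answer: -4*log(y - 1) - log(y + 2) + 5*log(y + 4).


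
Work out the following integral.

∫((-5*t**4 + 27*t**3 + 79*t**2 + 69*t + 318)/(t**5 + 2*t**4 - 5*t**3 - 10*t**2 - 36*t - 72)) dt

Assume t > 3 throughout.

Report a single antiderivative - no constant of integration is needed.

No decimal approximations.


Answer: 4*log(t - 3) - 5*log(t + 2) - 4*log(t + 3) + 3*atan(t/2)/2.


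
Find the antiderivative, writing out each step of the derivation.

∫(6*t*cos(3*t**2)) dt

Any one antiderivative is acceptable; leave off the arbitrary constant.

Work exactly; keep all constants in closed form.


Step 1. Substitute u = t**2, turning ∫(6*t*cos(3*t**2)) dt into ∫(3*cos(3*u)) du: now ∫(3*cos(3*u)) du.
Step 2. Evaluate the standard form: now sin(3*u).
Step 3. Substitute back u = t**2: now sin(3*t**2).
Answer: sin(3*t**2).


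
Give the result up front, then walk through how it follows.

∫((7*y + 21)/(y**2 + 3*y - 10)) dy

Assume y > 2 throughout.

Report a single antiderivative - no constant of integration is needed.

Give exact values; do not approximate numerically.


The answer is 5*log(y - 2) + 2*log(y + 5).
Step 1. Decompose ∫((7*y + 21)/(y**2 + 3*y - 10)) dy by partial fractions, (7*y + 21)/(y**2 + 3*y - 10) = 2/(y + 5) + 5/(y - 2): now ∫(5/(y - 2)) dy + ∫(2/(y + 5)) dy.
Step 2. Evaluate the standard form [assuming y > -5]: now 2*log(y + 5) + ∫(5/(y - 2)) dy.
Step 3. Evaluate the standard form [assuming y > 2]: now 5*log(y - 2) + 2*log(y + 5).
Answer: 5*log(y - 2) + 2*log(y + 5).


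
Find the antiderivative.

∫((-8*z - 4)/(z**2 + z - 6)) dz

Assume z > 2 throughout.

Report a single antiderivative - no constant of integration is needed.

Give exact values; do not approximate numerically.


Answer: -4*log(z - 2) - 4*log(z + 3).


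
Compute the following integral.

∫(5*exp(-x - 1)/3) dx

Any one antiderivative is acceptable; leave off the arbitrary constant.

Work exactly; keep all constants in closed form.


Answer: -5*exp(-x - 1)/3.


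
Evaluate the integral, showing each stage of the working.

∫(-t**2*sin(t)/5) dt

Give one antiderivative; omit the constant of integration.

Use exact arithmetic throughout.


Step 1. Integrate ∫(-t**2*sin(t)/5) dt by parts with u = t**2, dv = (-sin(t)/5) dt, so v = cos(t)/5: now t**2*cos(t)/5 + ∫(-2*t*cos(t)/5) dt.
Step 2. Integrate ∫(-2*t*cos(t)/5) dt by parts with u = t, dv = (-2*cos(t)/5) dt, so v = -2*sin(t)/5: now t**2*cos(t)/5 - 2*t*sin(t)/5 + ∫(2*sin(t)/5) dt.
Step 3. Evaluate the standard form: now t**2*cos(t)/5 - 2*t*sin(t)/5 - 2*cos(t)/5.
Answer: t**2*cos(t)/5 - 2*t*sin(t)/5 - 2*cos(t)/5.


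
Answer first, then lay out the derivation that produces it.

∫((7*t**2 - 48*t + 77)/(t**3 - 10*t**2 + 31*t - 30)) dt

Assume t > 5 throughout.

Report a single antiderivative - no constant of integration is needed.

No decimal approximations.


The answer is 2*log(t - 5) + 2*log(t - 3) + 3*log(t - 2).
Step 1. Decompose ∫((7*t**2 - 48*t + 77)/(t**3 - 10*t**2 + 31*t - 30)) dt by partial fractions, (7*t**2 - 48*t + 77)/(t**3 - 10*t**2 + 31*t - 30) = 3/(t - 2) + 2/(t - 3) + 2/(t - 5): now ∫(2/(t - 5)) dt + ∫(2/(t - 3)) dt + ∫(3/(t - 2)) dt.
Step 2. Evaluate the standard form [assuming t > 2]: now 3*log(t - 2) + ∫(2/(t - 5)) dt + ∫(2/(t - 3)) dt.
Step 3. Evaluate the standard form [assuming t > 3]: now 2*log(t - 3) + 3*log(t - 2) + ∫(2/(t - 5)) dt.
Step 4. Evaluate the standard form [assuming t > 5]: now 2*log(t - 5) + 2*log(t - 3) + 3*log(t - 2).
Answer: 2*log(t - 5) + 2*log(t - 3) + 3*log(t - 2).


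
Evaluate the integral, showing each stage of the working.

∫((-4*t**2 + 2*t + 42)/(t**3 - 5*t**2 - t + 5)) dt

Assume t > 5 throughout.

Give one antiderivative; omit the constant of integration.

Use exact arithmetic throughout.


Step 1. Decompose ∫((-4*t**2 + 2*t + 42)/(t**3 - 5*t**2 - t + 5)) dt by partial fractions, (-4*t**2 + 2*t + 42)/(t**3 - 5*t**2 - t + 5) = 3/(t + 1) - 5/(t - 1) - 2/(t - 5): now ∫(-2/(t - 5)) dt + ∫(-5/(t - 1)) dt + ∫(3/(t + 1)) dt.
Step 2. Evaluate the standard form [assuming t > -1]: now 3*log(t + 1) + ∫(-2/(t - 5)) dt + ∫(-5/(t - 1)) dt.
Step 3. Evaluate the standard form [assuming t > 5]: now -2*log(t - 5) + 3*log(t + 1) + ∫(-5/(t - 1)) dt.
Step 4. Evaluate the standard form [assuming t > 1]: now -2*log(t - 5) - 5*log(t - 1) + 3*log(t + 1).
Answer: -2*log(t - 5) - 5*log(t - 1) + 3*log(t + 1).


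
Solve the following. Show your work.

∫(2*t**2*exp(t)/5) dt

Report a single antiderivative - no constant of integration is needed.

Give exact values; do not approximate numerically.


Step 1. Integrate ∫(2*t**2*exp(t)/5) dt by parts with u = t**2, dv = (2*exp(t)/5) dt, so v = 2*exp(t)/5: now 2*t**2*exp(t)/5 + ∫(-4*t*exp(t)/5) dt.
Step 2. Integrate ∫(-4*t*exp(t)/5) dt by parts with u = t, dv = (-4*exp(t)/5) dt, so v = -4*exp(t)/5: now 2*t**2*exp(t)/5 - 4*t*exp(t)/5 + ∫(4*exp(t)/5) dt.
Step 3. Evaluate the standard form: now 2*t**2*exp(t)/5 - 4*t*exp(t)/5 + 4*exp(t)/5.
Answer: 2*t**2*exp(t)/5 - 4*t*exp(t)/5 + 4*exp(t)/5.


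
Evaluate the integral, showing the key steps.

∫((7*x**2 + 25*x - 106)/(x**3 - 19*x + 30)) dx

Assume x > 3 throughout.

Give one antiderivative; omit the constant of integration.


Step 1. Decompose ∫((7*x**2 + 25*x - 106)/(x**3 - 19*x + 30)) dx by partial fractions, (7*x**2 + 25*x - 106)/(x**3 - 19*x + 30) = -1/(x + 5) + 4/(x - 2) + 4/(x - 3): now ∫(4/(x - 3)) dx + ∫(4/(x - 2)) dx + ∫(-1/(x + 5)) dx.
Step 2. Evaluate the standard form [assuming x > -5]: now -log(x + 5) + ∫(4/(x - 3)) dx + ∫(4/(x - 2)) dx.
Step 3. Evaluate the standard form [assuming x > 3]: now 4*log(x - 3) - log(x + 5) + ∫(4/(x - 2)) dx.
Step 4. Evaluate the standard form [assuming x > 2]: now 4*log(x - 3) + 4*log(x - 2) - log(x + 5).
Answer: 4*log(x - 3) + 4*log(x - 2) - log(x + 5).


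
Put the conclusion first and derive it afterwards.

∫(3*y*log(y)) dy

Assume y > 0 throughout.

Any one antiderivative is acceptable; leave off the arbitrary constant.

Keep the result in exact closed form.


The answer is 3*y**2*log(y)/2 - 3*y**2/4.
Step 1. Integrate ∫(3*y*log(y)) dy by parts with u = log(y), dv = (3*y) dy, so v = 3*y**2/2 [assuming y > 0]: now 3*y**2*log(y)/2 + ∫(-3*y/2) dy.
Step 2. Evaluate the standard form: now 3*y**2*log(y)/2 - 3*y**2/4.
Answer: 3*y**2*log(y)/2 - 3*y**2/4.


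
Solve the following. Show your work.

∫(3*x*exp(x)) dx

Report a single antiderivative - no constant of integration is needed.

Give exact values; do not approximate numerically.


Step 1. Integrate ∫(3*x*exp(x)) dx by parts with u = x, dv = (3*exp(x)) dx, so v = 3*exp(x): now 3*x*exp(x) + ∫(-3*exp(x)) dx.
Step 2. Evaluate the standard form: now 3*x*exp(x) - 3*exp(x).
Answer: 3*x*exp(x) - 3*exp(x).


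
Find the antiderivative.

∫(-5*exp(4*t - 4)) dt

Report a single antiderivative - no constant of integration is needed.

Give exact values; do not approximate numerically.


Answer: -5*exp(4*t - 4)/4.


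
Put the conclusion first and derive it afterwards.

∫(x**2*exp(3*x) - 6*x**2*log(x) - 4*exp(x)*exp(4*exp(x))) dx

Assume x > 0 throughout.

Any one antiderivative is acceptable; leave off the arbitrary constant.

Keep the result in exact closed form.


The answer is -2*x**3*log(x) + 2*x**3/3 + x**2*exp(3*x)/3 - 2*x*exp(3*x)/9 + 2*exp(3*x)/27 - exp(4*exp(x)).
Step 1. Rewrite: now ∫(x**2*exp(3*x)) dx + ∫(-6*x**2*log(x)) dx + ∫(-4*exp(x)*exp(4*exp(x))) dx.
Step 2. Integrate ∫(-6*x**2*log(x)) dx by parts with u = log(x), dv = (-6*x**2) dx, so v = -2*x**3 [assuming x > 0]: now -2*x**3*log(x) + ∫(2*x**2) dx + ∫(x**2*exp(3*x)) dx + ∫(-4*exp(x)*exp(4*exp(x))) dx.
Step 3. Evaluate the standard form: now -2*x**3*log(x) + 2*x**3/3 + ∫(x**2*exp(3*x)) dx + ∫(-4*exp(x)*exp(4*exp(x))) dx.
Step 4. Integrate ∫(x**2*exp(3*x)) dx by parts with u = x**2, dv = (exp(3*x)) dx, so v = exp(3*x)/3: now -2*x**3*log(x) + 2*x**3/3 + x**2*exp(3*x)/3 + ∫(-2*x*exp(3*x)/3) dx + ∫(-4*exp(x)*exp(4*exp(x))) dx.
Step 5. Integrate ∫(-2*x*exp(3*x)/3) dx by parts with u = x, dv = (-2*exp(3*x)/3) dx, so v = -2*exp(3*x)/9: now -2*x**3*log(x) + 2*x**3/3 + x**2*exp(3*x)/3 - 2*x*exp(3*x)/9 + ∫(-4*exp(x)*exp(4*exp(x))) dx + ∫(2*exp(3*x)/9) dx.
Step 6. Evaluate the standard form: now -2*x**3*log(x) + 2*x**3/3 + x**2*exp(3*x)/3 - 2*x*exp(3*x)/9 + 2*exp(3*x)/27 + ∫(-4*exp(x)*exp(4*exp(x))) dx.
Step 7. Substitute u = exp(x), turning ∫(-4*exp(x)*exp(4*exp(x))) dx into ∫(-4*exp(4*u)) du: now -2*x**3*log(x) + 2*x**3/3 + x**2*exp(3*x)/3 - 2*x*exp(3*x)/9 + 2*exp(3*x)/27 + ∫(-4*exp(4*u)) du.
Step 8. Evaluate the standard form: now -2*x**3*log(x) + 2*x**3/3 + x**2*exp(3*x)/3 - 2*x*exp(3*x)/9 - exp(4*u) + 2*exp(3*x)/27.
Step 9. Substitute back u = exp(x): now -2*x**3*log(x) + 2*x**3/3 + x**2*exp(3*x)/3 - 2*x*exp(3*x)/9 + 2*exp(3*x)/27 - exp(4*exp(x)).
Answer: -2*x**3*log(x) + 2*x**3/3 + x**2*exp(3*x)/3 - 2*x*exp(3*x)/9 + 2*exp(3*x)/27 - exp(4*exp(x)).


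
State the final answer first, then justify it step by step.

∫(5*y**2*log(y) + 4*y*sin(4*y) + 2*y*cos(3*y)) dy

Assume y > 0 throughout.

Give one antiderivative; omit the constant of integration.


The answer is 5*y**3*log(y)/3 - 5*y**3/9 + 2*y*sin(3*y)/3 - y*cos(4*y) + sin(4*y)/4 + 2*cos(3*y)/9.
Step 1. Rewrite: now ∫(4*y*sin(4*y)) dy + ∫(2*y*cos(3*y)) dy + ∫(5*y**2*log(y)) dy.
Step 2. Integrate ∫(5*y**2*log(y)) dy by parts with u = log(y), dv = (5*y**2) dy, so v = 5*y**3/3 [assuming y > 0]: now 5*y**3*log(y)/3 + ∫(-5*y**2/3) dy + ∫(4*y*sin(4*y)) dy + ∫(2*y*cos(3*y)) dy.
Step 3. Evaluate the standard form: now 5*y**3*log(y)/3 - 5*y**3/9 + ∫(4*y*sin(4*y)) dy + ∫(2*y*cos(3*y)) dy.
Step 4. Integrate ∫(4*y*sin(4*y)) dy by parts with u = y, dv = (4*sin(4*y)) dy, so v = -cos(4*y): now 5*y**3*log(y)/3 - 5*y**3/9 - y*cos(4*y) + ∫(2*y*cos(3*y)) dy + ∫(cos(4*y)) dy.
Step 5. Evaluate the standard form: now 5*y**3*log(y)/3 - 5*y**3/9 - y*cos(4*y) + sin(4*y)/4 + ∫(2*y*cos(3*y)) dy.
Step 6. Integrate ∫(2*y*cos(3*y)) dy by parts with u = y, dv = (2*cos(3*y)) dy, so v = 2*sin(3*y)/3: now 5*y**3*log(y)/3 - 5*y**3/9 + 2*y*sin(3*y)/3 - y*cos(4*y) + sin(4*y)/4 + ∫(-2*sin(3*y)/3) dy.
Step 7. Evaluate the standard form: now 5*y**3*log(y)/3 - 5*y**3/9 + 2*y*sin(3*y)/3 - y*cos(4*y) + sin(4*y)/4 + 2*cos(3*y)/9.
Answer: 5*y**3*log(y)/3 - 5*y**3/9 + 2*y*sin(3*y)/3 - y*cos(4*y) + sin(4*y)/4 + 2*cos(3*y)/9.


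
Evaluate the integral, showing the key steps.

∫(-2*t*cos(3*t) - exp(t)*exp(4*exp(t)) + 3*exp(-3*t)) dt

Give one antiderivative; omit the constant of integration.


Step 1. Rewrite: now ∫(-2*t*cos(3*t)) dt + ∫(-exp(t)*exp(4*exp(t))) dt + ∫(3*exp(-3*t)) dt.
Step 2. Integrate ∫(-2*t*cos(3*t)) dt by parts with u = t, dv = (-2*cos(3*t)) dt, so v = -2*sin(3*t)/3: now -2*t*sin(3*t)/3 + ∫(-exp(t)*exp(4*exp(t))) dt + ∫(3*exp(-3*t)) dt + ∫(2*sin(3*t)/3) dt.
Step 3. Evaluate the standard form: now -2*t*sin(3*t)/3 - 2*cos(3*t)/9 + ∫(-exp(t)*exp(4*exp(t))) dt + ∫(3*exp(-3*t)) dt.
Step 4. Substitute u = exp(t), turning ∫(-exp(t)*exp(4*exp(t))) dt into ∫(-exp(4*u)) du: now -2*t*sin(3*t)/3 - 2*cos(3*t)/9 + ∫(3*exp(-3*t)) dt + ∫(-exp(4*u)) du.
Step 5. Evaluate the standard form: now -2*t*sin(3*t)/3 - exp(4*u)/4 - 2*cos(3*t)/9 + ∫(3*exp(-3*t)) dt.
Step 6. Substitute back u = exp(t): now -2*t*sin(3*t)/3 - exp(4*exp(t))/4 - 2*cos(3*t)/9 + ∫(3*exp(-3*t)) dt.
Step 7. Evaluate the standard form: now -2*t*sin(3*t)/3 - exp(4*exp(t))/4 - 2*cos(3*t)/9 - exp(-3*t).
Answer: -2*t*sin(3*t)/3 - exp(4*exp(t))/4 - 2*cos(3*t)/9 - exp(-3*t).


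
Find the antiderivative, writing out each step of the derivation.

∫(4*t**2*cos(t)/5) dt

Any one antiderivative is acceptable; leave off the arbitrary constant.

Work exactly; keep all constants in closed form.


Step 1. Integrate ∫(4*t**2*cos(t)/5) dt by parts with u = t**2, dv = (4*cos(t)/5) dt, so v = 4*sin(t)/5: now 4*t**2*sin(t)/5 + ∫(-8*t*sin(t)/5) dt.
Step 2. Integrate ∫(-8*t*sin(t)/5) dt by parts with u = t, dv = (-8*sin(t)/5) dt, so v = 8*cos(t)/5: now 4*t**2*sin(t)/5 + 8*t*cos(t)/5 + ∫(-8*cos(t)/5) dt.
Step 3. Evaluate the standard form: now 4*t**2*sin(t)/5 + 8*t*cos(t)/5 - 8*sin(t)/5.
Answer: 4*t**2*sin(t)/5 + 8*t*cos(t)/5 - 8*sin(t)/5.


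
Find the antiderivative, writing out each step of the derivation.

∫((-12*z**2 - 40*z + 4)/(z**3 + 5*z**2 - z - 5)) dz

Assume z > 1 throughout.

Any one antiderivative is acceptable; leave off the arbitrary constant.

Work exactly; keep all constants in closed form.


Step 1. Decompose ∫((-12*z**2 - 40*z + 4)/(z**3 + 5*z**2 - z - 5)) dz by partial fractions, (-12*z**2 - 40*z + 4)/(z**3 + 5*z**2 - z - 5) = -4/(z + 5) - 4/(z + 1) - 4/(z - 1): now ∫(-4/(z - 1)) dz + ∫(-4/(z + 1)) dz + ∫(-4/(z + 5)) dz.
Step 2. Evaluate the standard form [assuming z > 1]: now -4*log(z - 1) + ∫(-4/(z + 1)) dz + ∫(-4/(z + 5)) dz.
Step 3. Evaluate the standard form [assuming z > -5]: now -4*log(z - 1) - 4*log(z + 5) + ∫(-4/(z + 1)) dz.
Step 4. Evaluate the standard form [assuming z > -1]: now -4*log(z - 1) - 4*log(z + 1) - 4*log(z + 5).
Answer: -4*log(z - 1) - 4*log(z + 1) - 4*log(z + 5).


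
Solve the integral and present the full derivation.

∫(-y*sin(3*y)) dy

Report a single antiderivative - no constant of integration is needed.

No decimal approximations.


Step 1. Integrate ∫(-y*sin(3*y)) dy by parts with u = y, dv = (-sin(3*y)) dy, so v = cos(3*y)/3: now y*cos(3*y)/3 + ∫(-cos(3*y)/3) dy.
Step 2. Evaluate the standard form: now y*cos(3*y)/3 - sin(3*y)/9.
Answer: y*cos(3*y)/3 - sin(3*y)/9.


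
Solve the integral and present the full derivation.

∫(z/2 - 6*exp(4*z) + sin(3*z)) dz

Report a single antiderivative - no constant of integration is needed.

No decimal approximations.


Step 1. Rewrite: now ∫(z/2) dz + ∫(-6*exp(4*z)) dz + ∫(sin(3*z)) dz.
Step 2. Evaluate the standard form: now z**2/4 + ∫(-6*exp(4*z)) dz + ∫(sin(3*z)) dz.
Step 3. Evaluate the standard form: now z**2/4 - 3*exp(4*z)/2 + ∫(sin(3*z)) dz.
Step 4. Evaluate the standard form: now z**2/4 - 3*exp(4*z)/2 - cos(3*z)/3.
Answer: z**2/4 - 3*exp(4*z)/2 - cos(3*z)/3.


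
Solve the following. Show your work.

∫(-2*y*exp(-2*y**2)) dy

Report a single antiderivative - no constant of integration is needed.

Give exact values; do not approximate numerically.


Step 1. Substitute u = y**2, turning ∫(-2*y*exp(-2*y**2)) dy into ∫(-exp(-2*u)) du: now ∫(-exp(-2*u)) du.
Step 2. Evaluate the standard form: now exp(-2*u)/2.
Step 3. Substitute back u = y**2: now exp(-2*y**2)/2.
Answer: exp(-2*y**2)/2.


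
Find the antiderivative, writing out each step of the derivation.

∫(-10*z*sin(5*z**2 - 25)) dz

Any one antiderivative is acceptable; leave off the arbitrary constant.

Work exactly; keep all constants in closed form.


Step 1. Substitute u = z**2 - 5, turning ∫(-10*z*sin(5*z**2 - 25)) dz into ∫(-5*sin(5*u)) du: now ∫(-5*sin(5*u)) du.
Step 2. Evaluate the standard form: now cos(5*u).
Step 3. Substitute back u = z**2 - 5: now cos(5*z**2 - 25).
Answer: cos(5*z**2 - 25).


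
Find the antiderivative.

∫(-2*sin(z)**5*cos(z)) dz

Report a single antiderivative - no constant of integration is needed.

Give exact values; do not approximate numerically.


Answer: -sin(z)**6/3.


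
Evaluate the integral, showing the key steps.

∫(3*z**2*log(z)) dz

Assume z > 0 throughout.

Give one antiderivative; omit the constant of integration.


Step 1. Integrate ∫(3*z**2*log(z)) dz by parts with u = log(z), dv = (3*z**2) dz, so v = z**3 [assuming z > 0]: now z**3*log(z) + ∫(-z**2) dz.
Step 2. Evaluate the standard form: now z**3*log(z) - z**3/3.
Answer: z**3*log(z) - z**3/3.


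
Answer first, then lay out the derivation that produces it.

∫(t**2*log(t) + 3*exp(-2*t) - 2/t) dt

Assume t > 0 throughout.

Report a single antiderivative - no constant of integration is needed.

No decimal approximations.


The answer is t**3*log(t)/3 - t**3/9 - 2*log(t) - 3*exp(-2*t)/2.
Step 1. Rewrite: now ∫(-2/t) dt + ∫(t**2*log(t)) dt + ∫(3*exp(-2*t)) dt.
Step 2. Integrate ∫(t**2*log(t)) dt by parts with u = log(t), dv = (t**2) dt, so v = t**3/3 [assuming t > 0]: now t**3*log(t)/3 + ∫(-2/t) dt + ∫(-t**2/3) dt + ∫(3*exp(-2*t)) dt.
Step 3. Evaluate the standard form: now t**3*log(t)/3 - t**3/9 + ∫(-2/t) dt + ∫(3*exp(-2*t)) dt.
Step 4. Evaluate the standard form [assuming t > 0]: now t**3*log(t)/3 - t**3/9 - 2*log(t) + ∫(3*exp(-2*t)) dt.
Step 5. Evaluate the standard form: now t**3*log(t)/3 - t**3/9 - 2*log(t) - 3*exp(-2*t)/2.
Answer: t**3*log(t)/3 - t**3/9 - 2*log(t) - 3*exp(-2*t)/2.


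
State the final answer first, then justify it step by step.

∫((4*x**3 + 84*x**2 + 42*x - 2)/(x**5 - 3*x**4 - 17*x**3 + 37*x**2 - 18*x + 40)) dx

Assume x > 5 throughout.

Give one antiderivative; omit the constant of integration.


The answer is 4*log(x - 5) - 5*log(x - 2) + log(x + 4) - 2*atan(x).
Step 1. Decompose ∫((4*x**3 + 84*x**2 + 42*x - 2)/(x**5 - 3*x**4 - 17*x**3 + 37*x**2 - 18*x + 40)) dx by partial fractions, (4*x**3 + 84*x**2 + 42*x - 2)/(x**5 - 3*x**4 - 17*x**3 + 37*x**2 - 18*x + 40) = -2/(x**2 + 1) + 1/(x + 4) - 5/(x - 2) + 4/(x - 5): now ∫(4/(x - 5)) dx + ∫(-5/(x - 2)) dx + ∫(1/(x + 4)) dx + ∫(-2/(x**2 + 1)) dx.
Step 2. Evaluate the standard form [assuming x > 2]: now -5*log(x - 2) + ∫(4/(x - 5)) dx + ∫(1/(x + 4)) dx + ∫(-2/(x**2 + 1)) dx.
Step 3. Evaluate the standard form [assuming x > 5]: now 4*log(x - 5) - 5*log(x - 2) + ∫(1/(x + 4)) dx + ∫(-2/(x**2 + 1)) dx.
Step 4. Evaluate the standard form [assuming x > -4]: now 4*log(x - 5) - 5*log(x - 2) + log(x + 4) + ∫(-2/(x**2 + 1)) dx.
Step 5. Evaluate the standard form: now 4*log(x - 5) - 5*log(x - 2) + log(x + 4) - 2*atan(x).
Answer: 4*log(x - 5) - 5*log(x - 2) + log(x + 4) - 2*atan(x).


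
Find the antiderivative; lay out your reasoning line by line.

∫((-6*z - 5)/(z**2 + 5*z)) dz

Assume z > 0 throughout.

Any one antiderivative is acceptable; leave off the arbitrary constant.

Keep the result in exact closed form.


Step 1. Decompose ∫((-6*z - 5)/(z**2 + 5*z)) dz by partial fractions, (-6*z - 5)/(z**2 + 5*z) = -5/(z + 5) - 1/z: now ∫(-1/z) dz + ∫(-5/(z + 5)) dz.
Step 2. Evaluate the standard form [assuming z > 0]: now -log(z) + ∫(-5/(z + 5)) dz.
Step 3. Evaluate the standard form [assuming z > -5]: now -log(z) - 5*log(z + 5).
Answer: -log(z) - 5*log(z + 5).


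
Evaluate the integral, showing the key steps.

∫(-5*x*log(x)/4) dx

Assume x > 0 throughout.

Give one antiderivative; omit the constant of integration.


Step 1. Integrate ∫(-5*x*log(x)/4) dx by parts with u = log(x), dv = (-5*x/4) dx, so v = -5*x**2/8 [assuming x > 0]: now -5*x**2*log(x)/8 + ∫(5*x/8) dx.
Step 2. Evaluate the standard form: now -5*x**2*log(x)/8 + 5*x**2/16.
Answer: -5*x**2*log(x)/8 + 5*x**2/16.


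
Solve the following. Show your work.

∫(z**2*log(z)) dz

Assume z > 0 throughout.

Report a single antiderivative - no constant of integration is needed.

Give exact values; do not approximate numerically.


Step 1. Integrate ∫(z**2*log(z)) dz by parts with u = log(z), dv = (z**2) dz, so v = z**3/3 [assuming z > 0]: now z**3*log(z)/3 + ∫(-z**2/3) dz.
Step 2. Evaluate the standard form: now z**3*log(z)/3 - z**3/9.
Answer: z**3*log(z)/3 - z**3/9.


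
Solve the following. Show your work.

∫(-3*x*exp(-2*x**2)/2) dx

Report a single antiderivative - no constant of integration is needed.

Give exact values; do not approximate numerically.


Step 1. Substitute u = x**2, turning ∫(-3*x*exp(-2*x**2)/2) dx into ∫(-3*exp(-2*u)/4) du: now ∫(-3*exp(-2*u)/4) du.
Step 2. Evaluate the standard form: now 3*exp(-2*u)/8.
Step 3. Substitute back u = x**2: now 3*exp(-2*x**2)/8.
Answer: 3*exp(-2*x**2)/8.


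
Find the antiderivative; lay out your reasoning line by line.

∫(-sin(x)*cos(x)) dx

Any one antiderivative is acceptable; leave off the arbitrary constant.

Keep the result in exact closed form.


Step 1. Substitute u = sin(x), turning ∫(-sin(x)*cos(x)) dx into ∫(-u) du: now ∫(-u) du.
Step 2. Evaluate the standard form: now -u**2/2.
Step 3. Substitute back u = sin(x): now -sin(x)**2/2.
Answer: -sin(x)**2/2.
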